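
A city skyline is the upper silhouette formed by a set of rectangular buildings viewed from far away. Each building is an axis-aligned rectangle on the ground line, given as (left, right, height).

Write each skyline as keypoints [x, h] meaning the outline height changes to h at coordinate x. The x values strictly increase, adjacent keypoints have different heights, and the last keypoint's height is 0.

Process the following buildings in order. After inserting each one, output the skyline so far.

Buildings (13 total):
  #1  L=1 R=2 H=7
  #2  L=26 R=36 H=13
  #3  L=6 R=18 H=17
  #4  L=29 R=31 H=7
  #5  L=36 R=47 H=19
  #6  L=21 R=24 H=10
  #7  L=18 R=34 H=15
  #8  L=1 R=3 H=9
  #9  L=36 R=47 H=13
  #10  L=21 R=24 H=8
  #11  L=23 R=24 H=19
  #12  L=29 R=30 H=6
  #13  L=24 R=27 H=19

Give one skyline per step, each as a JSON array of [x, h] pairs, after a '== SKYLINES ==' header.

== SKYLINES ==
[[1,7],[2,0]]
[[1,7],[2,0],[26,13],[36,0]]
[[1,7],[2,0],[6,17],[18,0],[26,13],[36,0]]
[[1,7],[2,0],[6,17],[18,0],[26,13],[36,0]]
[[1,7],[2,0],[6,17],[18,0],[26,13],[36,19],[47,0]]
[[1,7],[2,0],[6,17],[18,0],[21,10],[24,0],[26,13],[36,19],[47,0]]
[[1,7],[2,0],[6,17],[18,15],[34,13],[36,19],[47,0]]
[[1,9],[3,0],[6,17],[18,15],[34,13],[36,19],[47,0]]
[[1,9],[3,0],[6,17],[18,15],[34,13],[36,19],[47,0]]
[[1,9],[3,0],[6,17],[18,15],[34,13],[36,19],[47,0]]
[[1,9],[3,0],[6,17],[18,15],[23,19],[24,15],[34,13],[36,19],[47,0]]
[[1,9],[3,0],[6,17],[18,15],[23,19],[24,15],[34,13],[36,19],[47,0]]
[[1,9],[3,0],[6,17],[18,15],[23,19],[27,15],[34,13],[36,19],[47,0]]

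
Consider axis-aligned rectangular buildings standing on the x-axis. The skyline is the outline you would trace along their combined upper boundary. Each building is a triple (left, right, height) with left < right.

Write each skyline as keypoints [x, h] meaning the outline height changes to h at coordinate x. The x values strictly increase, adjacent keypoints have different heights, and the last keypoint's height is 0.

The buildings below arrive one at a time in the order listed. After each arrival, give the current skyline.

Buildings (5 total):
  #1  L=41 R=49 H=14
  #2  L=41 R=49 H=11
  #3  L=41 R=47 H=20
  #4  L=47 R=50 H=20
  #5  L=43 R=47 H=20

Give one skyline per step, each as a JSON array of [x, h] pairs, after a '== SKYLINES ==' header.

== SKYLINES ==
[[41,14],[49,0]]
[[41,14],[49,0]]
[[41,20],[47,14],[49,0]]
[[41,20],[50,0]]
[[41,20],[50,0]]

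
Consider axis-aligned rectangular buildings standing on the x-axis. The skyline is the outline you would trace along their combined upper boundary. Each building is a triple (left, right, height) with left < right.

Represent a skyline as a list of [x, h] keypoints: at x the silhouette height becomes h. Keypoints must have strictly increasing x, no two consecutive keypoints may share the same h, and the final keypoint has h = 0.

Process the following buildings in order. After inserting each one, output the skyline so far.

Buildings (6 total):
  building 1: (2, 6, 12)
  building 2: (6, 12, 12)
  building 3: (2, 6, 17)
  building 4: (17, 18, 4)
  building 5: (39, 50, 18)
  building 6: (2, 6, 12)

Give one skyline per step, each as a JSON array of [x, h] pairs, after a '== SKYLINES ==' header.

== SKYLINES ==
[[2,12],[6,0]]
[[2,12],[12,0]]
[[2,17],[6,12],[12,0]]
[[2,17],[6,12],[12,0],[17,4],[18,0]]
[[2,17],[6,12],[12,0],[17,4],[18,0],[39,18],[50,0]]
[[2,17],[6,12],[12,0],[17,4],[18,0],[39,18],[50,0]]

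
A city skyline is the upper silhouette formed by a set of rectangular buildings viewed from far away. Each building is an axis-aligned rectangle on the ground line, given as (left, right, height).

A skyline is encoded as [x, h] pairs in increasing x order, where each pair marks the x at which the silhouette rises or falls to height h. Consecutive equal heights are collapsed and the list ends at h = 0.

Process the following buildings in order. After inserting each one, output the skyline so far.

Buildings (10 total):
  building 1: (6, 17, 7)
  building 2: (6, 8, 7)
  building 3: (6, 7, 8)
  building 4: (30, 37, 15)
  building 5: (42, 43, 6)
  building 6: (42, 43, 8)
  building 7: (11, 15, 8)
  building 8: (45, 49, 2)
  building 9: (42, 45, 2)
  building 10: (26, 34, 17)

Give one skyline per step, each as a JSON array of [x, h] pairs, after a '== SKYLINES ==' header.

== SKYLINES ==
[[6,7],[17,0]]
[[6,7],[17,0]]
[[6,8],[7,7],[17,0]]
[[6,8],[7,7],[17,0],[30,15],[37,0]]
[[6,8],[7,7],[17,0],[30,15],[37,0],[42,6],[43,0]]
[[6,8],[7,7],[17,0],[30,15],[37,0],[42,8],[43,0]]
[[6,8],[7,7],[11,8],[15,7],[17,0],[30,15],[37,0],[42,8],[43,0]]
[[6,8],[7,7],[11,8],[15,7],[17,0],[30,15],[37,0],[42,8],[43,0],[45,2],[49,0]]
[[6,8],[7,7],[11,8],[15,7],[17,0],[30,15],[37,0],[42,8],[43,2],[49,0]]
[[6,8],[7,7],[11,8],[15,7],[17,0],[26,17],[34,15],[37,0],[42,8],[43,2],[49,0]]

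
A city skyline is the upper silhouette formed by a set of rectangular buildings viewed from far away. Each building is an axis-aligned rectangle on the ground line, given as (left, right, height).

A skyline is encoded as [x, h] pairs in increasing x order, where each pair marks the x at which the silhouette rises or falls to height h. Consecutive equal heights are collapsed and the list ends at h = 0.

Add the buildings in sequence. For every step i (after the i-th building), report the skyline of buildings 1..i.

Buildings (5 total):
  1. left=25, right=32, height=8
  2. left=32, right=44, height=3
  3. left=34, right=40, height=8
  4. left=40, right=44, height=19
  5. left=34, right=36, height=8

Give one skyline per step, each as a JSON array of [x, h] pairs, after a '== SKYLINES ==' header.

== SKYLINES ==
[[25,8],[32,0]]
[[25,8],[32,3],[44,0]]
[[25,8],[32,3],[34,8],[40,3],[44,0]]
[[25,8],[32,3],[34,8],[40,19],[44,0]]
[[25,8],[32,3],[34,8],[40,19],[44,0]]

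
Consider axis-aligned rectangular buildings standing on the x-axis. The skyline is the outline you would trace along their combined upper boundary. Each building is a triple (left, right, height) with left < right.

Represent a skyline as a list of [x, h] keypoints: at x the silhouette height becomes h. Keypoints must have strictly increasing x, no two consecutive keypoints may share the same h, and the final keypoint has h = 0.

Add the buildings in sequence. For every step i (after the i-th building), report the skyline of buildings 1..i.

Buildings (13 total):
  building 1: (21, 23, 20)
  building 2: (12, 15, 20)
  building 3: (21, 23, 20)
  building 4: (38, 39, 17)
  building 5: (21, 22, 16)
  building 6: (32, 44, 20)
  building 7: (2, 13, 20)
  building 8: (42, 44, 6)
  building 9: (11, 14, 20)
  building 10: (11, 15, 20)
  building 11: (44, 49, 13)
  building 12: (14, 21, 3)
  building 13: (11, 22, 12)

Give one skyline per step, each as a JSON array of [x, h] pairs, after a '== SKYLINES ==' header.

== SKYLINES ==
[[21,20],[23,0]]
[[12,20],[15,0],[21,20],[23,0]]
[[12,20],[15,0],[21,20],[23,0]]
[[12,20],[15,0],[21,20],[23,0],[38,17],[39,0]]
[[12,20],[15,0],[21,20],[23,0],[38,17],[39,0]]
[[12,20],[15,0],[21,20],[23,0],[32,20],[44,0]]
[[2,20],[15,0],[21,20],[23,0],[32,20],[44,0]]
[[2,20],[15,0],[21,20],[23,0],[32,20],[44,0]]
[[2,20],[15,0],[21,20],[23,0],[32,20],[44,0]]
[[2,20],[15,0],[21,20],[23,0],[32,20],[44,0]]
[[2,20],[15,0],[21,20],[23,0],[32,20],[44,13],[49,0]]
[[2,20],[15,3],[21,20],[23,0],[32,20],[44,13],[49,0]]
[[2,20],[15,12],[21,20],[23,0],[32,20],[44,13],[49,0]]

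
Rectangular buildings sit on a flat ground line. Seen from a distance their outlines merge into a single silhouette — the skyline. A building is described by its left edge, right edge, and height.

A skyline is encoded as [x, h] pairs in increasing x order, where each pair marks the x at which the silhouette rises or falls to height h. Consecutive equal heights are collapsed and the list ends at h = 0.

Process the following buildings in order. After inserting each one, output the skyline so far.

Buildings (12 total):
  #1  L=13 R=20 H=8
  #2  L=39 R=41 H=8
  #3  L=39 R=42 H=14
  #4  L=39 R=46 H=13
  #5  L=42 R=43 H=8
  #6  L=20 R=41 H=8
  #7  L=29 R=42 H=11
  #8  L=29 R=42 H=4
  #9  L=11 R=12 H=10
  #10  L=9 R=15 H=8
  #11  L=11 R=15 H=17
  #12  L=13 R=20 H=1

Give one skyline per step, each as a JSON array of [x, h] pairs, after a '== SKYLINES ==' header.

== SKYLINES ==
[[13,8],[20,0]]
[[13,8],[20,0],[39,8],[41,0]]
[[13,8],[20,0],[39,14],[42,0]]
[[13,8],[20,0],[39,14],[42,13],[46,0]]
[[13,8],[20,0],[39,14],[42,13],[46,0]]
[[13,8],[39,14],[42,13],[46,0]]
[[13,8],[29,11],[39,14],[42,13],[46,0]]
[[13,8],[29,11],[39,14],[42,13],[46,0]]
[[11,10],[12,0],[13,8],[29,11],[39,14],[42,13],[46,0]]
[[9,8],[11,10],[12,8],[29,11],[39,14],[42,13],[46,0]]
[[9,8],[11,17],[15,8],[29,11],[39,14],[42,13],[46,0]]
[[9,8],[11,17],[15,8],[29,11],[39,14],[42,13],[46,0]]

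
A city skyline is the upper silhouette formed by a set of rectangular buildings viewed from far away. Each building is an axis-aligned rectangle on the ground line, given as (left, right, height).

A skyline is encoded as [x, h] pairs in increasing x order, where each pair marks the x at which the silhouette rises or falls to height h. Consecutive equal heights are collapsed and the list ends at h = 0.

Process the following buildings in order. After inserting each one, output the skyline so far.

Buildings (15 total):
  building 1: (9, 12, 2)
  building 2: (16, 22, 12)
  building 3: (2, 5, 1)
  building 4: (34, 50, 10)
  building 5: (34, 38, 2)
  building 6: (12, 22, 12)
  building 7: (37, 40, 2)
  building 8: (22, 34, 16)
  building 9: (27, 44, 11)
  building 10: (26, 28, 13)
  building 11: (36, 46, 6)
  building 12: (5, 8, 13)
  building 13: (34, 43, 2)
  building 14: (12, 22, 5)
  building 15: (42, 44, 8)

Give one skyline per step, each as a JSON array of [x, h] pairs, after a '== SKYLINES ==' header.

== SKYLINES ==
[[9,2],[12,0]]
[[9,2],[12,0],[16,12],[22,0]]
[[2,1],[5,0],[9,2],[12,0],[16,12],[22,0]]
[[2,1],[5,0],[9,2],[12,0],[16,12],[22,0],[34,10],[50,0]]
[[2,1],[5,0],[9,2],[12,0],[16,12],[22,0],[34,10],[50,0]]
[[2,1],[5,0],[9,2],[12,12],[22,0],[34,10],[50,0]]
[[2,1],[5,0],[9,2],[12,12],[22,0],[34,10],[50,0]]
[[2,1],[5,0],[9,2],[12,12],[22,16],[34,10],[50,0]]
[[2,1],[5,0],[9,2],[12,12],[22,16],[34,11],[44,10],[50,0]]
[[2,1],[5,0],[9,2],[12,12],[22,16],[34,11],[44,10],[50,0]]
[[2,1],[5,0],[9,2],[12,12],[22,16],[34,11],[44,10],[50,0]]
[[2,1],[5,13],[8,0],[9,2],[12,12],[22,16],[34,11],[44,10],[50,0]]
[[2,1],[5,13],[8,0],[9,2],[12,12],[22,16],[34,11],[44,10],[50,0]]
[[2,1],[5,13],[8,0],[9,2],[12,12],[22,16],[34,11],[44,10],[50,0]]
[[2,1],[5,13],[8,0],[9,2],[12,12],[22,16],[34,11],[44,10],[50,0]]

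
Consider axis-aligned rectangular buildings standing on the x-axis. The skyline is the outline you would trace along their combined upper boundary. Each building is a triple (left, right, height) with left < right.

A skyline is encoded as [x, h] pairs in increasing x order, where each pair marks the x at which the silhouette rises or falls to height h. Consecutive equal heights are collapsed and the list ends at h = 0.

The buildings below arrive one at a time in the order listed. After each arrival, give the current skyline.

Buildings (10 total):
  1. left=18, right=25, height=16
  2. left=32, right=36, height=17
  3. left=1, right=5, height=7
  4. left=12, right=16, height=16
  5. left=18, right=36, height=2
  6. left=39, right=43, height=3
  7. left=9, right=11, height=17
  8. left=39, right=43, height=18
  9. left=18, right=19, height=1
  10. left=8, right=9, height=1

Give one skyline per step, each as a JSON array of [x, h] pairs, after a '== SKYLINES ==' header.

== SKYLINES ==
[[18,16],[25,0]]
[[18,16],[25,0],[32,17],[36,0]]
[[1,7],[5,0],[18,16],[25,0],[32,17],[36,0]]
[[1,7],[5,0],[12,16],[16,0],[18,16],[25,0],[32,17],[36,0]]
[[1,7],[5,0],[12,16],[16,0],[18,16],[25,2],[32,17],[36,0]]
[[1,7],[5,0],[12,16],[16,0],[18,16],[25,2],[32,17],[36,0],[39,3],[43,0]]
[[1,7],[5,0],[9,17],[11,0],[12,16],[16,0],[18,16],[25,2],[32,17],[36,0],[39,3],[43,0]]
[[1,7],[5,0],[9,17],[11,0],[12,16],[16,0],[18,16],[25,2],[32,17],[36,0],[39,18],[43,0]]
[[1,7],[5,0],[9,17],[11,0],[12,16],[16,0],[18,16],[25,2],[32,17],[36,0],[39,18],[43,0]]
[[1,7],[5,0],[8,1],[9,17],[11,0],[12,16],[16,0],[18,16],[25,2],[32,17],[36,0],[39,18],[43,0]]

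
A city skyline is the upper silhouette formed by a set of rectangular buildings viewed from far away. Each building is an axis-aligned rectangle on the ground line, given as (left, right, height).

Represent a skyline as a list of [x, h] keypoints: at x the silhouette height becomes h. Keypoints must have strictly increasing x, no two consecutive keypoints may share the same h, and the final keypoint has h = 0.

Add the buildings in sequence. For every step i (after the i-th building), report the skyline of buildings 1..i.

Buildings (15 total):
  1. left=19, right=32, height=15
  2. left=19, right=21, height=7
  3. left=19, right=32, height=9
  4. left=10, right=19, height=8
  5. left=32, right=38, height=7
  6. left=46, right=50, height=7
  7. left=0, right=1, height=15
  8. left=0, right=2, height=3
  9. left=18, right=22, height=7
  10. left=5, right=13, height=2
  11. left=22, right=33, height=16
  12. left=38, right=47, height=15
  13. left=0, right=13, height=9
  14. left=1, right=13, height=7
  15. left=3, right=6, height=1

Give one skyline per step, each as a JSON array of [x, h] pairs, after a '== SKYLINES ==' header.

== SKYLINES ==
[[19,15],[32,0]]
[[19,15],[32,0]]
[[19,15],[32,0]]
[[10,8],[19,15],[32,0]]
[[10,8],[19,15],[32,7],[38,0]]
[[10,8],[19,15],[32,7],[38,0],[46,7],[50,0]]
[[0,15],[1,0],[10,8],[19,15],[32,7],[38,0],[46,7],[50,0]]
[[0,15],[1,3],[2,0],[10,8],[19,15],[32,7],[38,0],[46,7],[50,0]]
[[0,15],[1,3],[2,0],[10,8],[19,15],[32,7],[38,0],[46,7],[50,0]]
[[0,15],[1,3],[2,0],[5,2],[10,8],[19,15],[32,7],[38,0],[46,7],[50,0]]
[[0,15],[1,3],[2,0],[5,2],[10,8],[19,15],[22,16],[33,7],[38,0],[46,7],[50,0]]
[[0,15],[1,3],[2,0],[5,2],[10,8],[19,15],[22,16],[33,7],[38,15],[47,7],[50,0]]
[[0,15],[1,9],[13,8],[19,15],[22,16],[33,7],[38,15],[47,7],[50,0]]
[[0,15],[1,9],[13,8],[19,15],[22,16],[33,7],[38,15],[47,7],[50,0]]
[[0,15],[1,9],[13,8],[19,15],[22,16],[33,7],[38,15],[47,7],[50,0]]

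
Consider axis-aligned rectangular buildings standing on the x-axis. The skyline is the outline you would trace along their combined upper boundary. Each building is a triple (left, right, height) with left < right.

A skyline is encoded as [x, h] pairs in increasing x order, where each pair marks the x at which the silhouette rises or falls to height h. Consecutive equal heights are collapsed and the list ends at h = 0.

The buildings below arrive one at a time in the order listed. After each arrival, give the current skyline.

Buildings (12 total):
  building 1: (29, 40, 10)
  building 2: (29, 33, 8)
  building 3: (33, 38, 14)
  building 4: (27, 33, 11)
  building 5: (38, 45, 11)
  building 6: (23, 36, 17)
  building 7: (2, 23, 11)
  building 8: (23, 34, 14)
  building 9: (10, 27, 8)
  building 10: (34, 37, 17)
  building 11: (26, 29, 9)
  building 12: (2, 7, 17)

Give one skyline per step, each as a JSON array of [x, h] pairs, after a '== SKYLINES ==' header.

== SKYLINES ==
[[29,10],[40,0]]
[[29,10],[40,0]]
[[29,10],[33,14],[38,10],[40,0]]
[[27,11],[33,14],[38,10],[40,0]]
[[27,11],[33,14],[38,11],[45,0]]
[[23,17],[36,14],[38,11],[45,0]]
[[2,11],[23,17],[36,14],[38,11],[45,0]]
[[2,11],[23,17],[36,14],[38,11],[45,0]]
[[2,11],[23,17],[36,14],[38,11],[45,0]]
[[2,11],[23,17],[37,14],[38,11],[45,0]]
[[2,11],[23,17],[37,14],[38,11],[45,0]]
[[2,17],[7,11],[23,17],[37,14],[38,11],[45,0]]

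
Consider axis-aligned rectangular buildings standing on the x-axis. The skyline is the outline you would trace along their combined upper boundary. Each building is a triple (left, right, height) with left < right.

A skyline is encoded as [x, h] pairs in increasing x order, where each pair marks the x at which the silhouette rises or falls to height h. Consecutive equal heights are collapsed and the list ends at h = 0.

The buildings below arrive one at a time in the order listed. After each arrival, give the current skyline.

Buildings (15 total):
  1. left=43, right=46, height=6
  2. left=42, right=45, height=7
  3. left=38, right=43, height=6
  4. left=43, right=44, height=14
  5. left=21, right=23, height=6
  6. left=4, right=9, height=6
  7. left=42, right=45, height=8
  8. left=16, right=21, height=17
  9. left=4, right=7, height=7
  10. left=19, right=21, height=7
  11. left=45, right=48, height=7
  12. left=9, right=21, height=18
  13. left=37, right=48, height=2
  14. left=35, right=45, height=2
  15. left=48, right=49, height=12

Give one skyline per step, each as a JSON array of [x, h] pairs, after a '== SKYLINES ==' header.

== SKYLINES ==
[[43,6],[46,0]]
[[42,7],[45,6],[46,0]]
[[38,6],[42,7],[45,6],[46,0]]
[[38,6],[42,7],[43,14],[44,7],[45,6],[46,0]]
[[21,6],[23,0],[38,6],[42,7],[43,14],[44,7],[45,6],[46,0]]
[[4,6],[9,0],[21,6],[23,0],[38,6],[42,7],[43,14],[44,7],[45,6],[46,0]]
[[4,6],[9,0],[21,6],[23,0],[38,6],[42,8],[43,14],[44,8],[45,6],[46,0]]
[[4,6],[9,0],[16,17],[21,6],[23,0],[38,6],[42,8],[43,14],[44,8],[45,6],[46,0]]
[[4,7],[7,6],[9,0],[16,17],[21,6],[23,0],[38,6],[42,8],[43,14],[44,8],[45,6],[46,0]]
[[4,7],[7,6],[9,0],[16,17],[21,6],[23,0],[38,6],[42,8],[43,14],[44,8],[45,6],[46,0]]
[[4,7],[7,6],[9,0],[16,17],[21,6],[23,0],[38,6],[42,8],[43,14],[44,8],[45,7],[48,0]]
[[4,7],[7,6],[9,18],[21,6],[23,0],[38,6],[42,8],[43,14],[44,8],[45,7],[48,0]]
[[4,7],[7,6],[9,18],[21,6],[23,0],[37,2],[38,6],[42,8],[43,14],[44,8],[45,7],[48,0]]
[[4,7],[7,6],[9,18],[21,6],[23,0],[35,2],[38,6],[42,8],[43,14],[44,8],[45,7],[48,0]]
[[4,7],[7,6],[9,18],[21,6],[23,0],[35,2],[38,6],[42,8],[43,14],[44,8],[45,7],[48,12],[49,0]]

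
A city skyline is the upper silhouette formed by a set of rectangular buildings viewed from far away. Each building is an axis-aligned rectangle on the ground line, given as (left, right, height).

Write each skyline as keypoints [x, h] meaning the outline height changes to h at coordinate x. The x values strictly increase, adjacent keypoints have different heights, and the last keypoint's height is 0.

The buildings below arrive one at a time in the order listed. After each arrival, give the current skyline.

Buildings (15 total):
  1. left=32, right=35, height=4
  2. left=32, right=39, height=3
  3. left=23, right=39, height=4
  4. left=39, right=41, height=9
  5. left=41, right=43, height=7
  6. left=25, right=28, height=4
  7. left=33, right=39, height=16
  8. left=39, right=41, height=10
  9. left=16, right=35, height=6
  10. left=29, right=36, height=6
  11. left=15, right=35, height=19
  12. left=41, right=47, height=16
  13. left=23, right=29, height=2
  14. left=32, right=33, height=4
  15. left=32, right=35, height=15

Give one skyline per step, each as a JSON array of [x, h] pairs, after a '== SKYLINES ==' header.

== SKYLINES ==
[[32,4],[35,0]]
[[32,4],[35,3],[39,0]]
[[23,4],[39,0]]
[[23,4],[39,9],[41,0]]
[[23,4],[39,9],[41,7],[43,0]]
[[23,4],[39,9],[41,7],[43,0]]
[[23,4],[33,16],[39,9],[41,7],[43,0]]
[[23,4],[33,16],[39,10],[41,7],[43,0]]
[[16,6],[33,16],[39,10],[41,7],[43,0]]
[[16,6],[33,16],[39,10],[41,7],[43,0]]
[[15,19],[35,16],[39,10],[41,7],[43,0]]
[[15,19],[35,16],[39,10],[41,16],[47,0]]
[[15,19],[35,16],[39,10],[41,16],[47,0]]
[[15,19],[35,16],[39,10],[41,16],[47,0]]
[[15,19],[35,16],[39,10],[41,16],[47,0]]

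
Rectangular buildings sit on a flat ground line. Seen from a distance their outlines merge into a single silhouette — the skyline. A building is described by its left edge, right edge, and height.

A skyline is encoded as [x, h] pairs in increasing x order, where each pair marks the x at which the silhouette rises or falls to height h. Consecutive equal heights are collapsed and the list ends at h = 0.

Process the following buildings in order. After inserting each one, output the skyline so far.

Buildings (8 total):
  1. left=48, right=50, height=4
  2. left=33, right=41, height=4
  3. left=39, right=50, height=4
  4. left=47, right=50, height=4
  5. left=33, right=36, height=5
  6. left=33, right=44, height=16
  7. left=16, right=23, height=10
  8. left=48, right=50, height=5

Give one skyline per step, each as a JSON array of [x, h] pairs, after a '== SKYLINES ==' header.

== SKYLINES ==
[[48,4],[50,0]]
[[33,4],[41,0],[48,4],[50,0]]
[[33,4],[50,0]]
[[33,4],[50,0]]
[[33,5],[36,4],[50,0]]
[[33,16],[44,4],[50,0]]
[[16,10],[23,0],[33,16],[44,4],[50,0]]
[[16,10],[23,0],[33,16],[44,4],[48,5],[50,0]]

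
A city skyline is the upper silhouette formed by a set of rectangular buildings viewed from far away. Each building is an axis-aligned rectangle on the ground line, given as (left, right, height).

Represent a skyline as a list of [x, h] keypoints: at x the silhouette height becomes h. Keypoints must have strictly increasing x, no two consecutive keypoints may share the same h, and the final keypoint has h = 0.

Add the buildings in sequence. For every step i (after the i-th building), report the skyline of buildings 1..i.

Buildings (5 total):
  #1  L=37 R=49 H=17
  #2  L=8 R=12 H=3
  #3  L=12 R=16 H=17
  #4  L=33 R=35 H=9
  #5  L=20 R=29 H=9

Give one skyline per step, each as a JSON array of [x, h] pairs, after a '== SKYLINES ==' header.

== SKYLINES ==
[[37,17],[49,0]]
[[8,3],[12,0],[37,17],[49,0]]
[[8,3],[12,17],[16,0],[37,17],[49,0]]
[[8,3],[12,17],[16,0],[33,9],[35,0],[37,17],[49,0]]
[[8,3],[12,17],[16,0],[20,9],[29,0],[33,9],[35,0],[37,17],[49,0]]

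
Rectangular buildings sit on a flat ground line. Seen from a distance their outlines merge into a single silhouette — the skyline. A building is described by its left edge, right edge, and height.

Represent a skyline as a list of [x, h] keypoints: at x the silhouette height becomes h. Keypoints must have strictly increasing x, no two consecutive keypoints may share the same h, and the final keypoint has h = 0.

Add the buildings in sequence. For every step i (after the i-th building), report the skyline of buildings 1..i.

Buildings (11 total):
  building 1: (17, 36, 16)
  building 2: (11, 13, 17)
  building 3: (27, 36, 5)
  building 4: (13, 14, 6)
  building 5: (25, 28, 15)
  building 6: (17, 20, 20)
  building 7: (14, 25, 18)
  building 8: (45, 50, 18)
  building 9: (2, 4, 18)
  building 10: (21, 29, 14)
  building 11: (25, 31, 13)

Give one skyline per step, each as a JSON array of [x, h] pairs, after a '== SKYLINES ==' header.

== SKYLINES ==
[[17,16],[36,0]]
[[11,17],[13,0],[17,16],[36,0]]
[[11,17],[13,0],[17,16],[36,0]]
[[11,17],[13,6],[14,0],[17,16],[36,0]]
[[11,17],[13,6],[14,0],[17,16],[36,0]]
[[11,17],[13,6],[14,0],[17,20],[20,16],[36,0]]
[[11,17],[13,6],[14,18],[17,20],[20,18],[25,16],[36,0]]
[[11,17],[13,6],[14,18],[17,20],[20,18],[25,16],[36,0],[45,18],[50,0]]
[[2,18],[4,0],[11,17],[13,6],[14,18],[17,20],[20,18],[25,16],[36,0],[45,18],[50,0]]
[[2,18],[4,0],[11,17],[13,6],[14,18],[17,20],[20,18],[25,16],[36,0],[45,18],[50,0]]
[[2,18],[4,0],[11,17],[13,6],[14,18],[17,20],[20,18],[25,16],[36,0],[45,18],[50,0]]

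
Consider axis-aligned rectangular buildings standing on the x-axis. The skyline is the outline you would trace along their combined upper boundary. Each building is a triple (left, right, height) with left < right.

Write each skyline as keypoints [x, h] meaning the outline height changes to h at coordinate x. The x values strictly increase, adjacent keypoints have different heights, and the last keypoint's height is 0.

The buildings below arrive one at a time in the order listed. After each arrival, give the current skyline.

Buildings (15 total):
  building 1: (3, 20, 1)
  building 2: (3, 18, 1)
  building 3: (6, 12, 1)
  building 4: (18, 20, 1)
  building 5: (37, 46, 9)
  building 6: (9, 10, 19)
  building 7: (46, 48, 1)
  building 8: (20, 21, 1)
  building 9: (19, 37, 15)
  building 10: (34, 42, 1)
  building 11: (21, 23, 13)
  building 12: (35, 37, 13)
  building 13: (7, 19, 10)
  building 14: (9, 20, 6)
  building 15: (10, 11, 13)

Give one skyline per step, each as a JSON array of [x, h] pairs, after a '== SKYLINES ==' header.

== SKYLINES ==
[[3,1],[20,0]]
[[3,1],[20,0]]
[[3,1],[20,0]]
[[3,1],[20,0]]
[[3,1],[20,0],[37,9],[46,0]]
[[3,1],[9,19],[10,1],[20,0],[37,9],[46,0]]
[[3,1],[9,19],[10,1],[20,0],[37,9],[46,1],[48,0]]
[[3,1],[9,19],[10,1],[21,0],[37,9],[46,1],[48,0]]
[[3,1],[9,19],[10,1],[19,15],[37,9],[46,1],[48,0]]
[[3,1],[9,19],[10,1],[19,15],[37,9],[46,1],[48,0]]
[[3,1],[9,19],[10,1],[19,15],[37,9],[46,1],[48,0]]
[[3,1],[9,19],[10,1],[19,15],[37,9],[46,1],[48,0]]
[[3,1],[7,10],[9,19],[10,10],[19,15],[37,9],[46,1],[48,0]]
[[3,1],[7,10],[9,19],[10,10],[19,15],[37,9],[46,1],[48,0]]
[[3,1],[7,10],[9,19],[10,13],[11,10],[19,15],[37,9],[46,1],[48,0]]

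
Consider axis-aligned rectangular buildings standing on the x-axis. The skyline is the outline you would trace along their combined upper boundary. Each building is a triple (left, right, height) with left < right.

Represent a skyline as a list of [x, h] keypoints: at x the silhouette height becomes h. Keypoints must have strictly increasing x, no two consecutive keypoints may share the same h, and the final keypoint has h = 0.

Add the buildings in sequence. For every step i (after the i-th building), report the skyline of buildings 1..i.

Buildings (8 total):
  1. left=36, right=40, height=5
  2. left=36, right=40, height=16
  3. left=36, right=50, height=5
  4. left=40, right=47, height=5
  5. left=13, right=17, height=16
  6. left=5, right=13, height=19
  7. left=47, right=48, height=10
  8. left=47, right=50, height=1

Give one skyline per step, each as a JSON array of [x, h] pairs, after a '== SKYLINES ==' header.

== SKYLINES ==
[[36,5],[40,0]]
[[36,16],[40,0]]
[[36,16],[40,5],[50,0]]
[[36,16],[40,5],[50,0]]
[[13,16],[17,0],[36,16],[40,5],[50,0]]
[[5,19],[13,16],[17,0],[36,16],[40,5],[50,0]]
[[5,19],[13,16],[17,0],[36,16],[40,5],[47,10],[48,5],[50,0]]
[[5,19],[13,16],[17,0],[36,16],[40,5],[47,10],[48,5],[50,0]]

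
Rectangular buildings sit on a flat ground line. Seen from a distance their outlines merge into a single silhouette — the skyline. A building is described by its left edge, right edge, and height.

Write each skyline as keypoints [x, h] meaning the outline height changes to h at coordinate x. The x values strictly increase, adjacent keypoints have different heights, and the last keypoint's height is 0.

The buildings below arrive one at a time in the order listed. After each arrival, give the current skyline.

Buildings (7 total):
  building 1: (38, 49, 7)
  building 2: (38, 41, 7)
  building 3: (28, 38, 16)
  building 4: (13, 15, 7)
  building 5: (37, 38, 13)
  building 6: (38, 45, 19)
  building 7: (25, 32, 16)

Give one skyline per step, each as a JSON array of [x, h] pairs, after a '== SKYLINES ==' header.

== SKYLINES ==
[[38,7],[49,0]]
[[38,7],[49,0]]
[[28,16],[38,7],[49,0]]
[[13,7],[15,0],[28,16],[38,7],[49,0]]
[[13,7],[15,0],[28,16],[38,7],[49,0]]
[[13,7],[15,0],[28,16],[38,19],[45,7],[49,0]]
[[13,7],[15,0],[25,16],[38,19],[45,7],[49,0]]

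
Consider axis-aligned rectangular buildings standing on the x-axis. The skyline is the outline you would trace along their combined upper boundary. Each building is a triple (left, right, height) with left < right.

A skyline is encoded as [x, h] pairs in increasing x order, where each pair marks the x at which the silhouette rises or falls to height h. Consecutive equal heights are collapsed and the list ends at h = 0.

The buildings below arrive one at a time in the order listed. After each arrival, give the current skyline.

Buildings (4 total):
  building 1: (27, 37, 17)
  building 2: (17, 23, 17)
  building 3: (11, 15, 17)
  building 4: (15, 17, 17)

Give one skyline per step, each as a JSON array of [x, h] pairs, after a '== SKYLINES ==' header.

== SKYLINES ==
[[27,17],[37,0]]
[[17,17],[23,0],[27,17],[37,0]]
[[11,17],[15,0],[17,17],[23,0],[27,17],[37,0]]
[[11,17],[23,0],[27,17],[37,0]]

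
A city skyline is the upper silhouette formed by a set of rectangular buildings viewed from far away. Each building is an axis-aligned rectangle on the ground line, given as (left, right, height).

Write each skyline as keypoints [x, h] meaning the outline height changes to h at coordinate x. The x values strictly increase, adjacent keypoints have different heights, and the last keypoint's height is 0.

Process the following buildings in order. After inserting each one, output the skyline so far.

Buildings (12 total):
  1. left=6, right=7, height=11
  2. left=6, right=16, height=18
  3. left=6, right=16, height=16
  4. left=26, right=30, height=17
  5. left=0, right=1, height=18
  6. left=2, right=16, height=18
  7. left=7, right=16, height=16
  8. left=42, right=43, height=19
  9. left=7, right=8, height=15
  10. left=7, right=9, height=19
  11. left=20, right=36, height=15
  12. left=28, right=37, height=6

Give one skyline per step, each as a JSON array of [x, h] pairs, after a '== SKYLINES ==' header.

== SKYLINES ==
[[6,11],[7,0]]
[[6,18],[16,0]]
[[6,18],[16,0]]
[[6,18],[16,0],[26,17],[30,0]]
[[0,18],[1,0],[6,18],[16,0],[26,17],[30,0]]
[[0,18],[1,0],[2,18],[16,0],[26,17],[30,0]]
[[0,18],[1,0],[2,18],[16,0],[26,17],[30,0]]
[[0,18],[1,0],[2,18],[16,0],[26,17],[30,0],[42,19],[43,0]]
[[0,18],[1,0],[2,18],[16,0],[26,17],[30,0],[42,19],[43,0]]
[[0,18],[1,0],[2,18],[7,19],[9,18],[16,0],[26,17],[30,0],[42,19],[43,0]]
[[0,18],[1,0],[2,18],[7,19],[9,18],[16,0],[20,15],[26,17],[30,15],[36,0],[42,19],[43,0]]
[[0,18],[1,0],[2,18],[7,19],[9,18],[16,0],[20,15],[26,17],[30,15],[36,6],[37,0],[42,19],[43,0]]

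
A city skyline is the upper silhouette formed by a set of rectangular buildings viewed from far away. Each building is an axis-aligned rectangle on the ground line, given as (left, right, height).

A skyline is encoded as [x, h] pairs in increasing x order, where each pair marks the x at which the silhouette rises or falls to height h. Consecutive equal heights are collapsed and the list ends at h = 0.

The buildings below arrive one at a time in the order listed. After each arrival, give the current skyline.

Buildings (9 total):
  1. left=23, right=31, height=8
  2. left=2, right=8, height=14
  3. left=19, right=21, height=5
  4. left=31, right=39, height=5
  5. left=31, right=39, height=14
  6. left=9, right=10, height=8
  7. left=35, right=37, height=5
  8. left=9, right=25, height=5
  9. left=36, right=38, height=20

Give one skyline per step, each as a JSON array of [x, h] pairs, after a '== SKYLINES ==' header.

== SKYLINES ==
[[23,8],[31,0]]
[[2,14],[8,0],[23,8],[31,0]]
[[2,14],[8,0],[19,5],[21,0],[23,8],[31,0]]
[[2,14],[8,0],[19,5],[21,0],[23,8],[31,5],[39,0]]
[[2,14],[8,0],[19,5],[21,0],[23,8],[31,14],[39,0]]
[[2,14],[8,0],[9,8],[10,0],[19,5],[21,0],[23,8],[31,14],[39,0]]
[[2,14],[8,0],[9,8],[10,0],[19,5],[21,0],[23,8],[31,14],[39,0]]
[[2,14],[8,0],[9,8],[10,5],[23,8],[31,14],[39,0]]
[[2,14],[8,0],[9,8],[10,5],[23,8],[31,14],[36,20],[38,14],[39,0]]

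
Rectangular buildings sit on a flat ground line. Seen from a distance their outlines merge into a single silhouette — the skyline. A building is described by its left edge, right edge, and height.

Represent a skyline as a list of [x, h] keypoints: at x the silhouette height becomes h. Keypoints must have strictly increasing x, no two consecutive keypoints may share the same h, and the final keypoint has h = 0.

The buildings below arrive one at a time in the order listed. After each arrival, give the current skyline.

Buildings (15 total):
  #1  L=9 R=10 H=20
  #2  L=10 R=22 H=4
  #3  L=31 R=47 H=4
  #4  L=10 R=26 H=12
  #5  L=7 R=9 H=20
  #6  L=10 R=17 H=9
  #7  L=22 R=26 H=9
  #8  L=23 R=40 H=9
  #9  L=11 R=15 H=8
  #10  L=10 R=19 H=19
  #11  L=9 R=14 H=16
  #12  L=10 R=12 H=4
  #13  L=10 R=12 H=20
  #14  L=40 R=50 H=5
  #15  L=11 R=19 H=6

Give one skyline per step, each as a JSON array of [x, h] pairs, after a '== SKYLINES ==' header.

== SKYLINES ==
[[9,20],[10,0]]
[[9,20],[10,4],[22,0]]
[[9,20],[10,4],[22,0],[31,4],[47,0]]
[[9,20],[10,12],[26,0],[31,4],[47,0]]
[[7,20],[10,12],[26,0],[31,4],[47,0]]
[[7,20],[10,12],[26,0],[31,4],[47,0]]
[[7,20],[10,12],[26,0],[31,4],[47,0]]
[[7,20],[10,12],[26,9],[40,4],[47,0]]
[[7,20],[10,12],[26,9],[40,4],[47,0]]
[[7,20],[10,19],[19,12],[26,9],[40,4],[47,0]]
[[7,20],[10,19],[19,12],[26,9],[40,4],[47,0]]
[[7,20],[10,19],[19,12],[26,9],[40,4],[47,0]]
[[7,20],[12,19],[19,12],[26,9],[40,4],[47,0]]
[[7,20],[12,19],[19,12],[26,9],[40,5],[50,0]]
[[7,20],[12,19],[19,12],[26,9],[40,5],[50,0]]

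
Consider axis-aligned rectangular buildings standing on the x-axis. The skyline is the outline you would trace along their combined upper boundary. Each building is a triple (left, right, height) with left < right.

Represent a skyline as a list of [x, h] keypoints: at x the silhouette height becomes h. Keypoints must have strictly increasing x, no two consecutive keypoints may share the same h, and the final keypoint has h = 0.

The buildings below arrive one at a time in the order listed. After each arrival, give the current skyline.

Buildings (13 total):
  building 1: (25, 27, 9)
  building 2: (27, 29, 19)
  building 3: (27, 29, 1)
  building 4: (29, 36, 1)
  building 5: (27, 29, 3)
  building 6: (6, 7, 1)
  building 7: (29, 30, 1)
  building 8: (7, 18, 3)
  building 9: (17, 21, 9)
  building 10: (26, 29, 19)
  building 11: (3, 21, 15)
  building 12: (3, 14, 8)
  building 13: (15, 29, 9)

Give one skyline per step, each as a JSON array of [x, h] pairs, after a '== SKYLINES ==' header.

== SKYLINES ==
[[25,9],[27,0]]
[[25,9],[27,19],[29,0]]
[[25,9],[27,19],[29,0]]
[[25,9],[27,19],[29,1],[36,0]]
[[25,9],[27,19],[29,1],[36,0]]
[[6,1],[7,0],[25,9],[27,19],[29,1],[36,0]]
[[6,1],[7,0],[25,9],[27,19],[29,1],[36,0]]
[[6,1],[7,3],[18,0],[25,9],[27,19],[29,1],[36,0]]
[[6,1],[7,3],[17,9],[21,0],[25,9],[27,19],[29,1],[36,0]]
[[6,1],[7,3],[17,9],[21,0],[25,9],[26,19],[29,1],[36,0]]
[[3,15],[21,0],[25,9],[26,19],[29,1],[36,0]]
[[3,15],[21,0],[25,9],[26,19],[29,1],[36,0]]
[[3,15],[21,9],[26,19],[29,1],[36,0]]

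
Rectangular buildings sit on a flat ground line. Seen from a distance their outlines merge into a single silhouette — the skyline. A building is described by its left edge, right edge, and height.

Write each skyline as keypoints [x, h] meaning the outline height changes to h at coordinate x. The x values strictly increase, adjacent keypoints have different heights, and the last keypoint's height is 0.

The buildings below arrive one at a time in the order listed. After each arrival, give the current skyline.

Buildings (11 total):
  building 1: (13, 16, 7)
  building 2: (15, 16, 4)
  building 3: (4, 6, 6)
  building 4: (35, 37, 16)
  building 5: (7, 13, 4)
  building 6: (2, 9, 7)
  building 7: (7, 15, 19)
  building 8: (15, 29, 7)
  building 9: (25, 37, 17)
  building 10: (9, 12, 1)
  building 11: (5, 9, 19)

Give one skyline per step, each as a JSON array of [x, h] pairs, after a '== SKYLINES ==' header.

== SKYLINES ==
[[13,7],[16,0]]
[[13,7],[16,0]]
[[4,6],[6,0],[13,7],[16,0]]
[[4,6],[6,0],[13,7],[16,0],[35,16],[37,0]]
[[4,6],[6,0],[7,4],[13,7],[16,0],[35,16],[37,0]]
[[2,7],[9,4],[13,7],[16,0],[35,16],[37,0]]
[[2,7],[7,19],[15,7],[16,0],[35,16],[37,0]]
[[2,7],[7,19],[15,7],[29,0],[35,16],[37,0]]
[[2,7],[7,19],[15,7],[25,17],[37,0]]
[[2,7],[7,19],[15,7],[25,17],[37,0]]
[[2,7],[5,19],[15,7],[25,17],[37,0]]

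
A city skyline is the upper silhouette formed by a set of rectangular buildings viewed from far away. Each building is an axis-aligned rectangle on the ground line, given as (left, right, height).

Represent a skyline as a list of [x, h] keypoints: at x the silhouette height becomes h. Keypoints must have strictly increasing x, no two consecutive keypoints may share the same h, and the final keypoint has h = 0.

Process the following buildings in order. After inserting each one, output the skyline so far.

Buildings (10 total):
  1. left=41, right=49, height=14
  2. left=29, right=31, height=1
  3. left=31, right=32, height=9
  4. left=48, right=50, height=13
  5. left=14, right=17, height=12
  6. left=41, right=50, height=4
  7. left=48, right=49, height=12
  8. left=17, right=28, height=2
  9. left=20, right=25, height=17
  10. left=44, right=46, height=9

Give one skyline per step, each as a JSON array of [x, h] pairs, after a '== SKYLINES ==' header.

== SKYLINES ==
[[41,14],[49,0]]
[[29,1],[31,0],[41,14],[49,0]]
[[29,1],[31,9],[32,0],[41,14],[49,0]]
[[29,1],[31,9],[32,0],[41,14],[49,13],[50,0]]
[[14,12],[17,0],[29,1],[31,9],[32,0],[41,14],[49,13],[50,0]]
[[14,12],[17,0],[29,1],[31,9],[32,0],[41,14],[49,13],[50,0]]
[[14,12],[17,0],[29,1],[31,9],[32,0],[41,14],[49,13],[50,0]]
[[14,12],[17,2],[28,0],[29,1],[31,9],[32,0],[41,14],[49,13],[50,0]]
[[14,12],[17,2],[20,17],[25,2],[28,0],[29,1],[31,9],[32,0],[41,14],[49,13],[50,0]]
[[14,12],[17,2],[20,17],[25,2],[28,0],[29,1],[31,9],[32,0],[41,14],[49,13],[50,0]]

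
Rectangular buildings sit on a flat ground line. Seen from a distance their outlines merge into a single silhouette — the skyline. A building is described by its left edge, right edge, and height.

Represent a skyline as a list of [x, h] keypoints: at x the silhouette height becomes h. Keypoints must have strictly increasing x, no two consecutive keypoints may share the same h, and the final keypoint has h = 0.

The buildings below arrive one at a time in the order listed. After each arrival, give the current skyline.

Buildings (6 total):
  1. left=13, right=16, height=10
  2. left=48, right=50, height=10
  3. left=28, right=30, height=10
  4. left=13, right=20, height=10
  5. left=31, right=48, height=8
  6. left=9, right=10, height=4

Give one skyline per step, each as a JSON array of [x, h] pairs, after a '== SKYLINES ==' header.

== SKYLINES ==
[[13,10],[16,0]]
[[13,10],[16,0],[48,10],[50,0]]
[[13,10],[16,0],[28,10],[30,0],[48,10],[50,0]]
[[13,10],[20,0],[28,10],[30,0],[48,10],[50,0]]
[[13,10],[20,0],[28,10],[30,0],[31,8],[48,10],[50,0]]
[[9,4],[10,0],[13,10],[20,0],[28,10],[30,0],[31,8],[48,10],[50,0]]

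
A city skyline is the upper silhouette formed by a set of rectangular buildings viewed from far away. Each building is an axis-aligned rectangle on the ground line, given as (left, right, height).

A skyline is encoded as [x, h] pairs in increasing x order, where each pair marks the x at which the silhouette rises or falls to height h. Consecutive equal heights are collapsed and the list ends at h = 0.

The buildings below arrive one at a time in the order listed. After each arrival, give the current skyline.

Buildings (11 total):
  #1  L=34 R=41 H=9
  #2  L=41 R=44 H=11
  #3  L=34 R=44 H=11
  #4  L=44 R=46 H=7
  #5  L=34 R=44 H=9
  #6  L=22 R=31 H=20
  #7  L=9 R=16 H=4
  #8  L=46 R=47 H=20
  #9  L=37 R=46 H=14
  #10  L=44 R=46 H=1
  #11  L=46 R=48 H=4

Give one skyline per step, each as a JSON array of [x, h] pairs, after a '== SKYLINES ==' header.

== SKYLINES ==
[[34,9],[41,0]]
[[34,9],[41,11],[44,0]]
[[34,11],[44,0]]
[[34,11],[44,7],[46,0]]
[[34,11],[44,7],[46,0]]
[[22,20],[31,0],[34,11],[44,7],[46,0]]
[[9,4],[16,0],[22,20],[31,0],[34,11],[44,7],[46,0]]
[[9,4],[16,0],[22,20],[31,0],[34,11],[44,7],[46,20],[47,0]]
[[9,4],[16,0],[22,20],[31,0],[34,11],[37,14],[46,20],[47,0]]
[[9,4],[16,0],[22,20],[31,0],[34,11],[37,14],[46,20],[47,0]]
[[9,4],[16,0],[22,20],[31,0],[34,11],[37,14],[46,20],[47,4],[48,0]]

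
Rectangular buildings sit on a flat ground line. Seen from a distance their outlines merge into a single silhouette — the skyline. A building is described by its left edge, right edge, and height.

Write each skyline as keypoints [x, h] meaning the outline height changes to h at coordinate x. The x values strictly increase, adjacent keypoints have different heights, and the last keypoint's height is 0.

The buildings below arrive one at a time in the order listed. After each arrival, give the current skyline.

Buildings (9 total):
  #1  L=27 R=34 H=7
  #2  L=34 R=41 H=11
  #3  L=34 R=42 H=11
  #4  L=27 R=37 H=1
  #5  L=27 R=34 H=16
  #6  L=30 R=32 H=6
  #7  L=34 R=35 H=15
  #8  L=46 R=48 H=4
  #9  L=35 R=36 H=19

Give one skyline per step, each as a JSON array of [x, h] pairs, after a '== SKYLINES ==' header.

== SKYLINES ==
[[27,7],[34,0]]
[[27,7],[34,11],[41,0]]
[[27,7],[34,11],[42,0]]
[[27,7],[34,11],[42,0]]
[[27,16],[34,11],[42,0]]
[[27,16],[34,11],[42,0]]
[[27,16],[34,15],[35,11],[42,0]]
[[27,16],[34,15],[35,11],[42,0],[46,4],[48,0]]
[[27,16],[34,15],[35,19],[36,11],[42,0],[46,4],[48,0]]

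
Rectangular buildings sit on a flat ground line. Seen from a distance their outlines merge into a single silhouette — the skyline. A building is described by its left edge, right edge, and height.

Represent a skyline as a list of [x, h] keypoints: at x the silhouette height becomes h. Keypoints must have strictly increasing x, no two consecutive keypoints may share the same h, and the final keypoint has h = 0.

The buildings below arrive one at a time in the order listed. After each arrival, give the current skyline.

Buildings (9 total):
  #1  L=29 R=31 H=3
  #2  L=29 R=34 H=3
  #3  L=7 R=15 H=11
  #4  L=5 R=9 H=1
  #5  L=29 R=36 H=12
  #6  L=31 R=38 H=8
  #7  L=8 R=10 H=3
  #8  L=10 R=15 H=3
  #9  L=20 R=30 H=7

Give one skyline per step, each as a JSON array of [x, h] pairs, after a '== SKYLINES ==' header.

== SKYLINES ==
[[29,3],[31,0]]
[[29,3],[34,0]]
[[7,11],[15,0],[29,3],[34,0]]
[[5,1],[7,11],[15,0],[29,3],[34,0]]
[[5,1],[7,11],[15,0],[29,12],[36,0]]
[[5,1],[7,11],[15,0],[29,12],[36,8],[38,0]]
[[5,1],[7,11],[15,0],[29,12],[36,8],[38,0]]
[[5,1],[7,11],[15,0],[29,12],[36,8],[38,0]]
[[5,1],[7,11],[15,0],[20,7],[29,12],[36,8],[38,0]]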